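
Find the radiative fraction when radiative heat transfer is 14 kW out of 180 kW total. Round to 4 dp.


f_rad = Q_rad / Q_total
f_rad = 14 / 180 = 0.0778


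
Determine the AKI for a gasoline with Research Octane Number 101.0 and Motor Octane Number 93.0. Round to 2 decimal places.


AKI = (RON + MON) / 2
AKI = (101.0 + 93.0) / 2
AKI = 194.0 / 2 = 97.00


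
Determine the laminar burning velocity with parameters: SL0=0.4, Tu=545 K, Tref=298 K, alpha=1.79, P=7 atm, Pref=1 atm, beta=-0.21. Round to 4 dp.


SL = SL0 * (Tu/Tref)^alpha * (P/Pref)^beta
T ratio = 545/298 = 1.82885906
(T ratio)^alpha = 1.82885906^1.79 = 2.946474
(P/Pref)^beta = 7^(-0.21) = 0.664553
SL = 0.4 * 2.946474 * 0.664553 = 0.7832 m/s


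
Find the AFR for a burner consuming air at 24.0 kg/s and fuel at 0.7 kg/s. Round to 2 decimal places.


AFR = m_air / m_fuel
AFR = 24.0 / 0.7 = 34.29


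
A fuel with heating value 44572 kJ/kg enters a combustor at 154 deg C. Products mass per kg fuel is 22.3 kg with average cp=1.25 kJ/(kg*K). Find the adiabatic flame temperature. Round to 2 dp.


T_ad = T_in + Hc / (m_p * cp)
Denominator = 22.3 * 1.25 = 27.8750
Temperature rise = 44572 / 27.8750 = 1599.00 K
T_ad = 154 + 1599.00 = 1753.00 deg C


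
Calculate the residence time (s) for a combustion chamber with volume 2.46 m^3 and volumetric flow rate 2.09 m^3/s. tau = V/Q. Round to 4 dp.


tau = V / Q_flow
tau = 2.46 / 2.09 = 1.1770 s


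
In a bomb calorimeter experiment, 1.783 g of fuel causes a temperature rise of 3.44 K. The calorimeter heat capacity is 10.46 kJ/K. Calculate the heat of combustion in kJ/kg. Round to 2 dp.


Hc = C_cal * delta_T / m_fuel
Q_released = 10.46 * 3.44 = 35.9824 kJ
m_fuel = 1.783 g = 1.783/1000 kg = 0.001783 kg
Hc = 35.9824 / 0.001783 = 20180.82 kJ/kg


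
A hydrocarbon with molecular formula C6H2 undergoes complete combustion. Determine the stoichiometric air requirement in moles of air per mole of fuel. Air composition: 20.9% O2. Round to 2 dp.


Balanced combustion: C6H2 + 6.5 O2 -> 6 CO2 + 1 H2O
O2 needed = C + H/4 = 6 + 2/4 = 6.50 moles
Air moles = O2 / 0.209 = 6.50 / 0.209 = 31.10 moles air


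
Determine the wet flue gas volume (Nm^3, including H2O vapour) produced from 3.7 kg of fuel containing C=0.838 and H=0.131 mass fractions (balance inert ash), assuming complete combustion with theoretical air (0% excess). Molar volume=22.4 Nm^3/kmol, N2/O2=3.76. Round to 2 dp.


Per kg fuel: CO2 = (C/12 kmol)*22.4 = (0.838/12)*22.4 = 1.56427 Nm^3
Per kg fuel: H2O = (H/2 kmol)*22.4 = (0.131/2)*22.4 = 1.46720 Nm^3
O2 needed per kg fuel = C/12 + H/4 = 0.838/12 + 0.131/4 = 0.10258333 kmol
Per kg fuel: N2 = O2*3.76*22.4 = 0.10258333*3.76*22.4 = 8.63998 Nm^3
Total per kg = 1.56427 + 1.46720 + 8.63998 = 11.67145 Nm^3
Total = 11.67145 * 3.7 = 43.18 Nm^3


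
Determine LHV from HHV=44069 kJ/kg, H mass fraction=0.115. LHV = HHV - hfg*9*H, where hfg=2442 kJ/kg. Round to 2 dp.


LHV = HHV - hfg * 9 * H
Water correction = 2442 * 9 * 0.115 = 2527.470 kJ/kg
LHV = 44069 - 2527.470 = 41541.53 kJ/kg


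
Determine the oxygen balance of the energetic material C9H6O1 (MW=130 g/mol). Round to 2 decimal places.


OB = -1600 * (2C + H/2 - O) / MW
Inner = 2*9 + 6/2 - 1 = 20.00
OB = -1600 * 20.00 / 130 = -246.15%


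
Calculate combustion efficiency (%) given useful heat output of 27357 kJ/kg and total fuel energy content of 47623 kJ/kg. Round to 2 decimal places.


Efficiency = (Q_useful / Q_fuel) * 100
Efficiency = (27357 / 47623) * 100
Efficiency = 0.5744 * 100 = 57.44%


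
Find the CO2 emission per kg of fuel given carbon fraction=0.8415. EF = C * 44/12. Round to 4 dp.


EF = C_frac * (M_CO2 / M_C)
EF = 0.8415 * (44/12)
EF = 0.8415 * 3.666667 = 3.0855 kg_CO2/kg_fuel


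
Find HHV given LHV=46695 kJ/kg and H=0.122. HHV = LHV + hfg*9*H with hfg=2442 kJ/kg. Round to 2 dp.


HHV = LHV + hfg * 9 * H
Water addition = 2442 * 9 * 0.122 = 2681.316 kJ/kg
HHV = 46695 + 2681.316 = 49376.32 kJ/kg


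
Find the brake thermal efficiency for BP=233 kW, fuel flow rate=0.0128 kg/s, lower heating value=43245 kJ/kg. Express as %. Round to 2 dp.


eta_BTE = (BP / (mf * LHV)) * 100
Denominator = 0.0128 * 43245 = 553.5360 kW
eta_BTE = (233 / 553.5360) * 100 = 42.09%


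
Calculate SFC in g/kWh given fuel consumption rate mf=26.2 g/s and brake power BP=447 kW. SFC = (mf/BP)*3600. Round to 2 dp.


SFC = (mf / BP) * 3600
Rate = 26.2 / 447 = 0.058613 g/(s*kW)
SFC = 0.058613 * 3600 = 211.01 g/kWh


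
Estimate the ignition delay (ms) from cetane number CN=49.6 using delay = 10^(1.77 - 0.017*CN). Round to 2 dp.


delay = 10^(1.77 - 0.017*CN)
Exponent = 1.77 - 0.017*49.6 = 0.9268
delay = 10^0.9268 = 8.45 ms


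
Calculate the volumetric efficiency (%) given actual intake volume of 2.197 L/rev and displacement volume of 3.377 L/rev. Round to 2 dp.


eta_v = (V_actual / V_disp) * 100
Ratio = 2.197 / 3.377 = 0.6506
eta_v = 0.6506 * 100 = 65.06%


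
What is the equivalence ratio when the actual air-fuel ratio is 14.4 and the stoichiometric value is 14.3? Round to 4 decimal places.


phi = AFR_stoich / AFR_actual
phi = 14.3 / 14.4 = 0.9931


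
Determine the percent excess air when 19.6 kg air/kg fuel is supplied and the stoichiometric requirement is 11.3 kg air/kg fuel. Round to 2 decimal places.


Excess air = actual - stoichiometric = 19.6 - 11.3 = 8.30 kg/kg fuel
Excess air % = (excess / stoich) * 100 = (8.30 / 11.3) * 100 = 73.45%


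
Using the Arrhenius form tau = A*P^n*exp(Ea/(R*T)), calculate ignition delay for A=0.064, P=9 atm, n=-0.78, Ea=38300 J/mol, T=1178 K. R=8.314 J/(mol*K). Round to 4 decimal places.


tau = A * P^n * exp(Ea/(R*T))
P^n = 9^(-0.78) = 0.18017347
Ea/(R*T) = 38300/(8.314*1178) = 3.910601
exp(Ea/(R*T)) = 49.928931
tau = 0.064 * 0.18017347 * 49.928931 = 0.5757 ms


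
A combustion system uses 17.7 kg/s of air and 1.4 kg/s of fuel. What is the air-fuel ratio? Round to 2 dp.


AFR = m_air / m_fuel
AFR = 17.7 / 1.4 = 12.64


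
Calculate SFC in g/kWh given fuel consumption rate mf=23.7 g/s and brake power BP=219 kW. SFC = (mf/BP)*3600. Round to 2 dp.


SFC = (mf / BP) * 3600
Rate = 23.7 / 219 = 0.108219 g/(s*kW)
SFC = 0.108219 * 3600 = 389.59 g/kWh


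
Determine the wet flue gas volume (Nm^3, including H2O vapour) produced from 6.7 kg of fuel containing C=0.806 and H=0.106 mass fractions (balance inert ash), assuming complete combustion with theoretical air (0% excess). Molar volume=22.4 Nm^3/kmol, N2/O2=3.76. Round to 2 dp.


Per kg fuel: CO2 = (C/12 kmol)*22.4 = (0.806/12)*22.4 = 1.50453 Nm^3
Per kg fuel: H2O = (H/2 kmol)*22.4 = (0.106/2)*22.4 = 1.18720 Nm^3
O2 needed per kg fuel = C/12 + H/4 = 0.806/12 + 0.106/4 = 0.09366667 kmol
Per kg fuel: N2 = O2*3.76*22.4 = 0.09366667*3.76*22.4 = 7.88898 Nm^3
Total per kg = 1.50453 + 1.18720 + 7.88898 = 10.58071 Nm^3
Total = 10.58071 * 6.7 = 70.89 Nm^3


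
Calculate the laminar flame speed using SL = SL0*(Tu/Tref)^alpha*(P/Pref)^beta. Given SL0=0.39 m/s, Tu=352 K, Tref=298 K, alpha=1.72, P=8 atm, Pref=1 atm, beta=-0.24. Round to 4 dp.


SL = SL0 * (Tu/Tref)^alpha * (P/Pref)^beta
T ratio = 352/298 = 1.18120805
(T ratio)^alpha = 1.18120805^1.72 = 1.331685
(P/Pref)^beta = 8^(-0.24) = 0.607097
SL = 0.39 * 1.331685 * 0.607097 = 0.3153 m/s


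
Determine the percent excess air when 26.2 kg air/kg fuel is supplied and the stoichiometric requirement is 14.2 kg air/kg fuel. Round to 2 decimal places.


Excess air = actual - stoichiometric = 26.2 - 14.2 = 12.00 kg/kg fuel
Excess air % = (excess / stoich) * 100 = (12.00 / 14.2) * 100 = 84.51%


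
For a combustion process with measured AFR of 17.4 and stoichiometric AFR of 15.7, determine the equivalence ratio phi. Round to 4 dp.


phi = AFR_stoich / AFR_actual
phi = 15.7 / 17.4 = 0.9023


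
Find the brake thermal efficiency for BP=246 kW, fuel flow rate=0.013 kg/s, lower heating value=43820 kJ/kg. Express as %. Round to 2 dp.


eta_BTE = (BP / (mf * LHV)) * 100
Denominator = 0.013 * 43820 = 569.6600 kW
eta_BTE = (246 / 569.6600) * 100 = 43.18%


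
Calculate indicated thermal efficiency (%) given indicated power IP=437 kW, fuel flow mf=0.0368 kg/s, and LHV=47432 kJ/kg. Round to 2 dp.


eta_ith = (IP / (mf * LHV)) * 100
Denominator = 0.0368 * 47432 = 1745.4976 kW
eta_ith = (437 / 1745.4976) * 100 = 25.04%


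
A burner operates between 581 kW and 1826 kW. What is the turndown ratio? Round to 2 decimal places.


TDR = Q_max / Q_min
TDR = 1826 / 581 = 3.14


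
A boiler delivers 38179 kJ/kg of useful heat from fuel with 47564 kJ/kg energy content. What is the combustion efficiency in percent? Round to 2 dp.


Efficiency = (Q_useful / Q_fuel) * 100
Efficiency = (38179 / 47564) * 100
Efficiency = 0.8027 * 100 = 80.27%


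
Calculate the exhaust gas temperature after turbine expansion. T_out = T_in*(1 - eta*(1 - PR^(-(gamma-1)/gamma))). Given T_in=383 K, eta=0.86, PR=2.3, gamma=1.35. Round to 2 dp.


T_out = T_in * (1 - eta * (1 - PR^(-(gamma-1)/gamma)))
Exponent = -(1.35-1)/1.35 = -0.25925926
PR^exp = 2.3^(-0.25925926) = 0.80578413
Factor = 1 - 0.86*(1 - 0.80578413) = 0.83297435
T_out = 383 * 0.83297435 = 319.03 K


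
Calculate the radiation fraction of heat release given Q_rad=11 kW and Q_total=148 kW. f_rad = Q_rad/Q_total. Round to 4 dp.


f_rad = Q_rad / Q_total
f_rad = 11 / 148 = 0.0743


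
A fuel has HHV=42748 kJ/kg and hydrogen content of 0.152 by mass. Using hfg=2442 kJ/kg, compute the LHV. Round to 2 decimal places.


LHV = HHV - hfg * 9 * H
Water correction = 2442 * 9 * 0.152 = 3340.656 kJ/kg
LHV = 42748 - 3340.656 = 39407.34 kJ/kg


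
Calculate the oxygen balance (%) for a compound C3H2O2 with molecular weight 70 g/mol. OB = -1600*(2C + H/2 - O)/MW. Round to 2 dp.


OB = -1600 * (2C + H/2 - O) / MW
Inner = 2*3 + 2/2 - 2 = 5.00
OB = -1600 * 5.00 / 70 = -114.29%


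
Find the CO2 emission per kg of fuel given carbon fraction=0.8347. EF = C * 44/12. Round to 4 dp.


EF = C_frac * (M_CO2 / M_C)
EF = 0.8347 * (44/12)
EF = 0.8347 * 3.666667 = 3.0606 kg_CO2/kg_fuel


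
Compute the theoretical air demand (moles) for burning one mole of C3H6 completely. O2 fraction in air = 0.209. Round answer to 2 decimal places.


Balanced combustion: C3H6 + 4.5 O2 -> 3 CO2 + 3 H2O
O2 needed = C + H/4 = 3 + 6/4 = 4.50 moles
Air moles = O2 / 0.209 = 4.50 / 0.209 = 21.53 moles air


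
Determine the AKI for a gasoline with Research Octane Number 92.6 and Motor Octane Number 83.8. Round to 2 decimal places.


AKI = (RON + MON) / 2
AKI = (92.6 + 83.8) / 2
AKI = 176.4 / 2 = 88.20


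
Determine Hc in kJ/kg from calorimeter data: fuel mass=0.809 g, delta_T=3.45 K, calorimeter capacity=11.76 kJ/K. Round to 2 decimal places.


Hc = C_cal * delta_T / m_fuel
Q_released = 11.76 * 3.45 = 40.5720 kJ
m_fuel = 0.809 g = 0.809/1000 kg = 0.000809 kg
Hc = 40.5720 / 0.000809 = 50150.80 kJ/kg


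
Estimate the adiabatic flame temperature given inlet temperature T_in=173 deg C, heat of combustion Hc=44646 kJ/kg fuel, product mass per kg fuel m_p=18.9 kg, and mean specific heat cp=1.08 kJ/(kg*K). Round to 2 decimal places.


T_ad = T_in + Hc / (m_p * cp)
Denominator = 18.9 * 1.08 = 20.4120
Temperature rise = 44646 / 20.4120 = 2187.24 K
T_ad = 173 + 2187.24 = 2360.24 deg C


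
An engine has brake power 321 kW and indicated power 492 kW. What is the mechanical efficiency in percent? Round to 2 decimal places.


eta_mech = (BP / IP) * 100
Ratio = 321 / 492 = 0.6524
eta_mech = 0.6524 * 100 = 65.24%


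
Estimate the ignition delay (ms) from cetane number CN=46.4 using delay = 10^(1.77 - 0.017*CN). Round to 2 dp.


delay = 10^(1.77 - 0.017*CN)
Exponent = 1.77 - 0.017*46.4 = 0.9812
delay = 10^0.9812 = 9.58 ms


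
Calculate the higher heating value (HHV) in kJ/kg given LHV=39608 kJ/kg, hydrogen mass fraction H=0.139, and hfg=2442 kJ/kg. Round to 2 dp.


HHV = LHV + hfg * 9 * H
Water addition = 2442 * 9 * 0.139 = 3054.942 kJ/kg
HHV = 39608 + 3054.942 = 42662.94 kJ/kg


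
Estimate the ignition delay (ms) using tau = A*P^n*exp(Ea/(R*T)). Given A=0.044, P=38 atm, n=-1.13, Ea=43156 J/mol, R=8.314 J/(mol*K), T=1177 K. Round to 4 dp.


tau = A * P^n * exp(Ea/(R*T))
P^n = 38^(-1.13) = 0.01640003
Ea/(R*T) = 43156/(8.314*1177) = 4.410164
exp(Ea/(R*T)) = 82.282925
tau = 0.044 * 0.01640003 * 82.282925 = 0.0594 ms


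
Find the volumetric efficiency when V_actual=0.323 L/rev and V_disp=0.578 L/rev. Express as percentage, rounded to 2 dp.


eta_v = (V_actual / V_disp) * 100
Ratio = 0.323 / 0.578 = 0.5588
eta_v = 0.5588 * 100 = 55.88%


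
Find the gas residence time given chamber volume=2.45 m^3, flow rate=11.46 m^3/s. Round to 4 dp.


tau = V / Q_flow
tau = 2.45 / 11.46 = 0.2138 s


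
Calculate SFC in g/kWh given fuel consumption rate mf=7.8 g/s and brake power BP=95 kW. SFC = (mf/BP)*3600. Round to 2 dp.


SFC = (mf / BP) * 3600
Rate = 7.8 / 95 = 0.082105 g/(s*kW)
SFC = 0.082105 * 3600 = 295.58 g/kWh


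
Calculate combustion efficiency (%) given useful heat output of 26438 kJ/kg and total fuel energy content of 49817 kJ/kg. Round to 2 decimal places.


Efficiency = (Q_useful / Q_fuel) * 100
Efficiency = (26438 / 49817) * 100
Efficiency = 0.5307 * 100 = 53.07%


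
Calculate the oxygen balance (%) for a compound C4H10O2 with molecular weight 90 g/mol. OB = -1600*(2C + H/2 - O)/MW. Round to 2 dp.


OB = -1600 * (2C + H/2 - O) / MW
Inner = 2*4 + 10/2 - 2 = 11.00
OB = -1600 * 11.00 / 90 = -195.56%


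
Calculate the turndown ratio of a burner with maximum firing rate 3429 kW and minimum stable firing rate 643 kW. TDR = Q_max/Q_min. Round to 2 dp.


TDR = Q_max / Q_min
TDR = 3429 / 643 = 5.33


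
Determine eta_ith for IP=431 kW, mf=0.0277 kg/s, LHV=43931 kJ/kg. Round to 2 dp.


eta_ith = (IP / (mf * LHV)) * 100
Denominator = 0.0277 * 43931 = 1216.8887 kW
eta_ith = (431 / 1216.8887) * 100 = 35.42%


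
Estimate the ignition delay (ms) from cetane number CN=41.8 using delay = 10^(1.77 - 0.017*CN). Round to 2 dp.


delay = 10^(1.77 - 0.017*CN)
Exponent = 1.77 - 0.017*41.8 = 1.0594
delay = 10^1.0594 = 11.47 ms


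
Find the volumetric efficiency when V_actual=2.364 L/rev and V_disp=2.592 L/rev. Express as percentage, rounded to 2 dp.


eta_v = (V_actual / V_disp) * 100
Ratio = 2.364 / 2.592 = 0.9120
eta_v = 0.9120 * 100 = 91.20%


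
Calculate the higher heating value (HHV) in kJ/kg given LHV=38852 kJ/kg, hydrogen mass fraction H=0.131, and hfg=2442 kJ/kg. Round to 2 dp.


HHV = LHV + hfg * 9 * H
Water addition = 2442 * 9 * 0.131 = 2879.118 kJ/kg
HHV = 38852 + 2879.118 = 41731.12 kJ/kg


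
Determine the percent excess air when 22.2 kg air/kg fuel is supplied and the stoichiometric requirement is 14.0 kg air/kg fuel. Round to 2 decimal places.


Excess air = actual - stoichiometric = 22.2 - 14.0 = 8.20 kg/kg fuel
Excess air % = (excess / stoich) * 100 = (8.20 / 14.0) * 100 = 58.57%


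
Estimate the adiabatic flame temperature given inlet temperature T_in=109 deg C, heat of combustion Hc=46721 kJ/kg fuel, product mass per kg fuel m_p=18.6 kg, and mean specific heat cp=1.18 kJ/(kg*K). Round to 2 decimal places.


T_ad = T_in + Hc / (m_p * cp)
Denominator = 18.6 * 1.18 = 21.9480
Temperature rise = 46721 / 21.9480 = 2128.71 K
T_ad = 109 + 2128.71 = 2237.71 deg C


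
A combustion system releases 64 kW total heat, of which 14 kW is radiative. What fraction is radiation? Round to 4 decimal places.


f_rad = Q_rad / Q_total
f_rad = 14 / 64 = 0.2188


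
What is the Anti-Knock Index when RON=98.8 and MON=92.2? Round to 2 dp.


AKI = (RON + MON) / 2
AKI = (98.8 + 92.2) / 2
AKI = 191.0 / 2 = 95.50


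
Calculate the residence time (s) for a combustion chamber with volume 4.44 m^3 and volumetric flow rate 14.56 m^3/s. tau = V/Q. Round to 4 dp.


tau = V / Q_flow
tau = 4.44 / 14.56 = 0.3049 s


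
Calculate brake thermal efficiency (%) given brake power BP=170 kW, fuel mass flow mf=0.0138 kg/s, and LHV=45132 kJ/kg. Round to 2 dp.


eta_BTE = (BP / (mf * LHV)) * 100
Denominator = 0.0138 * 45132 = 622.8216 kW
eta_BTE = (170 / 622.8216) * 100 = 27.30%


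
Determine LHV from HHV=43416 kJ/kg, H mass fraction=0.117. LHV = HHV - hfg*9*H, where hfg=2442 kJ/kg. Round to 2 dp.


LHV = HHV - hfg * 9 * H
Water correction = 2442 * 9 * 0.117 = 2571.426 kJ/kg
LHV = 43416 - 2571.426 = 40844.57 kJ/kg


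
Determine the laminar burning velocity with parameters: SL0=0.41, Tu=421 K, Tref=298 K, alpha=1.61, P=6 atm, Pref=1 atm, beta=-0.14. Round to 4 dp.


SL = SL0 * (Tu/Tref)^alpha * (P/Pref)^beta
T ratio = 421/298 = 1.41275168
(T ratio)^alpha = 1.41275168^1.61 = 1.744239
(P/Pref)^beta = 6^(-0.14) = 0.778142
SL = 0.41 * 1.744239 * 0.778142 = 0.5565 m/s


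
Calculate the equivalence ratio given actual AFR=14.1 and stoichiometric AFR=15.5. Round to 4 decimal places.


phi = AFR_stoich / AFR_actual
phi = 15.5 / 14.1 = 1.0993


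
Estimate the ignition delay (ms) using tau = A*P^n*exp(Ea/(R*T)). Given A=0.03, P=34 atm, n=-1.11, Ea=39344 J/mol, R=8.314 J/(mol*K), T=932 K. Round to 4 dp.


tau = A * P^n * exp(Ea/(R*T))
P^n = 34^(-1.11) = 0.01995531
Ea/(R*T) = 39344/(8.314*932) = 5.077531
exp(Ea/(R*T)) = 160.377586
tau = 0.03 * 0.01995531 * 160.377586 = 0.0960 ms


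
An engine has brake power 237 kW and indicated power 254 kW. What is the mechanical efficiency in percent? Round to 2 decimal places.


eta_mech = (BP / IP) * 100
Ratio = 237 / 254 = 0.9331
eta_mech = 0.9331 * 100 = 93.31%


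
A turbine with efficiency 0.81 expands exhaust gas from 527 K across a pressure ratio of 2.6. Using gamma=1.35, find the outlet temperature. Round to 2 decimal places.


T_out = T_in * (1 - eta * (1 - PR^(-(gamma-1)/gamma)))
Exponent = -(1.35-1)/1.35 = -0.25925926
PR^exp = 2.6^(-0.25925926) = 0.78057442
Factor = 1 - 0.81*(1 - 0.78057442) = 0.82226528
T_out = 527 * 0.82226528 = 433.33 K


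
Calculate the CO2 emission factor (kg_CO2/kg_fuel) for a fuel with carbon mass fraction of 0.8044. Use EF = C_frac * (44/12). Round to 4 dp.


EF = C_frac * (M_CO2 / M_C)
EF = 0.8044 * (44/12)
EF = 0.8044 * 3.666667 = 2.9495 kg_CO2/kg_fuel


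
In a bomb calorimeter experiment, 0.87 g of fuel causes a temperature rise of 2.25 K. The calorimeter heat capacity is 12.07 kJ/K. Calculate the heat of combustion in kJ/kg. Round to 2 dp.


Hc = C_cal * delta_T / m_fuel
Q_released = 12.07 * 2.25 = 27.1575 kJ
m_fuel = 0.87 g = 0.87/1000 kg = 0.000870 kg
Hc = 27.1575 / 0.000870 = 31215.52 kJ/kg


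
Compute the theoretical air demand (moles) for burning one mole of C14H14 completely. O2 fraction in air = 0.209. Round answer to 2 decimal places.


Balanced combustion: C14H14 + 17.5 O2 -> 14 CO2 + 7 H2O
O2 needed = C + H/4 = 14 + 14/4 = 17.50 moles
Air moles = O2 / 0.209 = 17.50 / 0.209 = 83.73 moles air


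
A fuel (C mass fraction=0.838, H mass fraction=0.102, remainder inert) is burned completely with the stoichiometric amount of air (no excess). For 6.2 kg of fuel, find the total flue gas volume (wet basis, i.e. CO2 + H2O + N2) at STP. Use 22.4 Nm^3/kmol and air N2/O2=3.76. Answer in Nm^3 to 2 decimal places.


Per kg fuel: CO2 = (C/12 kmol)*22.4 = (0.838/12)*22.4 = 1.56427 Nm^3
Per kg fuel: H2O = (H/2 kmol)*22.4 = (0.102/2)*22.4 = 1.14240 Nm^3
O2 needed per kg fuel = C/12 + H/4 = 0.838/12 + 0.102/4 = 0.09533333 kmol
Per kg fuel: N2 = O2*3.76*22.4 = 0.09533333*3.76*22.4 = 8.02935 Nm^3
Total per kg = 1.56427 + 1.14240 + 8.02935 = 10.73602 Nm^3
Total = 10.73602 * 6.2 = 66.56 Nm^3


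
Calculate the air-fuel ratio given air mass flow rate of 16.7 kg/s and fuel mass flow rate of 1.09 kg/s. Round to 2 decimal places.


AFR = m_air / m_fuel
AFR = 16.7 / 1.09 = 15.32


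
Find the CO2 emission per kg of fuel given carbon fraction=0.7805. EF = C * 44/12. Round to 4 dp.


EF = C_frac * (M_CO2 / M_C)
EF = 0.7805 * (44/12)
EF = 0.7805 * 3.666667 = 2.8618 kg_CO2/kg_fuel


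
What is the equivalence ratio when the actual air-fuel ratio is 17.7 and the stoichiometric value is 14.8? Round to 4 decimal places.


phi = AFR_stoich / AFR_actual
phi = 14.8 / 17.7 = 0.8362


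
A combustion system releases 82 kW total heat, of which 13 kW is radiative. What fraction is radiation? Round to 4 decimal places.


f_rad = Q_rad / Q_total
f_rad = 13 / 82 = 0.1585


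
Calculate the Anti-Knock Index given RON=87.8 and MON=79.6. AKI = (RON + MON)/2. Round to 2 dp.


AKI = (RON + MON) / 2
AKI = (87.8 + 79.6) / 2
AKI = 167.4 / 2 = 83.70


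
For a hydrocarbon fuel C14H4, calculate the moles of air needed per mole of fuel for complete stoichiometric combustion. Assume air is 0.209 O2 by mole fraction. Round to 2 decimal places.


Balanced combustion: C14H4 + 15 O2 -> 14 CO2 + 2 H2O
O2 needed = C + H/4 = 14 + 4/4 = 15.00 moles
Air moles = O2 / 0.209 = 15.00 / 0.209 = 71.77 moles air


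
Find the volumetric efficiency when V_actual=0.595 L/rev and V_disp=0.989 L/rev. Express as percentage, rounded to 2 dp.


eta_v = (V_actual / V_disp) * 100
Ratio = 0.595 / 0.989 = 0.6016
eta_v = 0.6016 * 100 = 60.16%


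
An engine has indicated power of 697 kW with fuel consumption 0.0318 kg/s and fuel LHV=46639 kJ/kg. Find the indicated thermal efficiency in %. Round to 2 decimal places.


eta_ith = (IP / (mf * LHV)) * 100
Denominator = 0.0318 * 46639 = 1483.1202 kW
eta_ith = (697 / 1483.1202) * 100 = 47.00%


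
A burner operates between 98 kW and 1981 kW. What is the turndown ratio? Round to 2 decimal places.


TDR = Q_max / Q_min
TDR = 1981 / 98 = 20.21


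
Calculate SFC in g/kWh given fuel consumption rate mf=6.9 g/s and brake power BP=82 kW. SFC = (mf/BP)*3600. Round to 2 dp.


SFC = (mf / BP) * 3600
Rate = 6.9 / 82 = 0.084146 g/(s*kW)
SFC = 0.084146 * 3600 = 302.93 g/kWh


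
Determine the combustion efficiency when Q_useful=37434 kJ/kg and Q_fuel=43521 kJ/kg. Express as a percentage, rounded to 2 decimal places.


Efficiency = (Q_useful / Q_fuel) * 100
Efficiency = (37434 / 43521) * 100
Efficiency = 0.8601 * 100 = 86.01%


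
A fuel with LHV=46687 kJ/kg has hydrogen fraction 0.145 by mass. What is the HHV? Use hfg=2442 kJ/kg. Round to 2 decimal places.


HHV = LHV + hfg * 9 * H
Water addition = 2442 * 9 * 0.145 = 3186.810 kJ/kg
HHV = 46687 + 3186.810 = 49873.81 kJ/kg


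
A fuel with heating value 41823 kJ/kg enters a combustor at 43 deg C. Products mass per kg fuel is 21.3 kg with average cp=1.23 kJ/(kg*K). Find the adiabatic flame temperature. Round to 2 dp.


T_ad = T_in + Hc / (m_p * cp)
Denominator = 21.3 * 1.23 = 26.1990
Temperature rise = 41823 / 26.1990 = 1596.36 K
T_ad = 43 + 1596.36 = 1639.36 deg C


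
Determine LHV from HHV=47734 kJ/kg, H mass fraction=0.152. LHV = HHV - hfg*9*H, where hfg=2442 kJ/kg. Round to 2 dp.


LHV = HHV - hfg * 9 * H
Water correction = 2442 * 9 * 0.152 = 3340.656 kJ/kg
LHV = 47734 - 3340.656 = 44393.34 kJ/kg


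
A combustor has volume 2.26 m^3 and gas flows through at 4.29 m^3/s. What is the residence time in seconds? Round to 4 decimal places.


tau = V / Q_flow
tau = 2.26 / 4.29 = 0.5268 s


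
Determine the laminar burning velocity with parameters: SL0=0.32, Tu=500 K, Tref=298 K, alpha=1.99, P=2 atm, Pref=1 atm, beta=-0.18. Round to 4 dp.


SL = SL0 * (Tu/Tref)^alpha * (P/Pref)^beta
T ratio = 500/298 = 1.67785235
(T ratio)^alpha = 1.67785235^1.99 = 2.800657
(P/Pref)^beta = 2^(-0.18) = 0.882703
SL = 0.32 * 2.800657 * 0.882703 = 0.7911 m/s


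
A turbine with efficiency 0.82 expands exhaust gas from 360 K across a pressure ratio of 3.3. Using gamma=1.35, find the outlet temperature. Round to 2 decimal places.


T_out = T_in * (1 - eta * (1 - PR^(-(gamma-1)/gamma)))
Exponent = -(1.35-1)/1.35 = -0.25925926
PR^exp = 3.3^(-0.25925926) = 0.73378775
Factor = 1 - 0.82*(1 - 0.73378775) = 0.78170596
T_out = 360 * 0.78170596 = 281.41 K


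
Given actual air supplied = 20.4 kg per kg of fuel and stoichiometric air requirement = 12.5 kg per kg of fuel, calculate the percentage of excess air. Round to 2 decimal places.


Excess air = actual - stoichiometric = 20.4 - 12.5 = 7.90 kg/kg fuel
Excess air % = (excess / stoich) * 100 = (7.90 / 12.5) * 100 = 63.20%


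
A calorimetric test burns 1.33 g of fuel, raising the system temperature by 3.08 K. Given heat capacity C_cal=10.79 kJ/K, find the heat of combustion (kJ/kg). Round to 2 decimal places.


Hc = C_cal * delta_T / m_fuel
Q_released = 10.79 * 3.08 = 33.2332 kJ
m_fuel = 1.33 g = 1.33/1000 kg = 0.001330 kg
Hc = 33.2332 / 0.001330 = 24987.37 kJ/kg


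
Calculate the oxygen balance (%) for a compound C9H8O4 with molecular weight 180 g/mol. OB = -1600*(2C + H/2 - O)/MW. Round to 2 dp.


OB = -1600 * (2C + H/2 - O) / MW
Inner = 2*9 + 8/2 - 4 = 18.00
OB = -1600 * 18.00 / 180 = -160.00%


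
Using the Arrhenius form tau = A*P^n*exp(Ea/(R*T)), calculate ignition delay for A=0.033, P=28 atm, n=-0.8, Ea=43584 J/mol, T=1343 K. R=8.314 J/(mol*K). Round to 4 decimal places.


tau = A * P^n * exp(Ea/(R*T))
P^n = 28^(-0.8) = 0.06954623
Ea/(R*T) = 43584/(8.314*1343) = 3.903382
exp(Ea/(R*T)) = 49.569810
tau = 0.033 * 0.06954623 * 49.569810 = 0.1138 ms


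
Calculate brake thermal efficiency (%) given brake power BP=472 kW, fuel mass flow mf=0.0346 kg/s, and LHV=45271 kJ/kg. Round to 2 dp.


eta_BTE = (BP / (mf * LHV)) * 100
Denominator = 0.0346 * 45271 = 1566.3766 kW
eta_BTE = (472 / 1566.3766) * 100 = 30.13%


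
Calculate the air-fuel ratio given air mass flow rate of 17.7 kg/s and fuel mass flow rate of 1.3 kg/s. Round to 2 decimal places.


AFR = m_air / m_fuel
AFR = 17.7 / 1.3 = 13.62


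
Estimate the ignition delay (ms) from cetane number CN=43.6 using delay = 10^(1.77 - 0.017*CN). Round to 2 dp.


delay = 10^(1.77 - 0.017*CN)
Exponent = 1.77 - 0.017*43.6 = 1.0288
delay = 10^1.0288 = 10.69 ms


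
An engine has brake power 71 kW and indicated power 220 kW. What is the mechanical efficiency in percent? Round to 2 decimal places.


eta_mech = (BP / IP) * 100
Ratio = 71 / 220 = 0.3227
eta_mech = 0.3227 * 100 = 32.27%


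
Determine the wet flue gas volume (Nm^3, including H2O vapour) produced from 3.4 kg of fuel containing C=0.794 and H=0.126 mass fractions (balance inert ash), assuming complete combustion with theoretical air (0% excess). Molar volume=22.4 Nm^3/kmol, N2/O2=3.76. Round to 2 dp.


Per kg fuel: CO2 = (C/12 kmol)*22.4 = (0.794/12)*22.4 = 1.48213 Nm^3
Per kg fuel: H2O = (H/2 kmol)*22.4 = (0.126/2)*22.4 = 1.41120 Nm^3
O2 needed per kg fuel = C/12 + H/4 = 0.794/12 + 0.126/4 = 0.09766667 kmol
Per kg fuel: N2 = O2*3.76*22.4 = 0.09766667*3.76*22.4 = 8.22588 Nm^3
Total per kg = 1.48213 + 1.41120 + 8.22588 = 11.11921 Nm^3
Total = 11.11921 * 3.4 = 37.81 Nm^3


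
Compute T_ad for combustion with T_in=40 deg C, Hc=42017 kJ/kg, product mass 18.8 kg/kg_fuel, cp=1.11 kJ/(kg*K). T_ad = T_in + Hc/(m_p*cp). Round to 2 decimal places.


T_ad = T_in + Hc / (m_p * cp)
Denominator = 18.8 * 1.11 = 20.8680
Temperature rise = 42017 / 20.8680 = 2013.47 K
T_ad = 40 + 2013.47 = 2053.47 deg C


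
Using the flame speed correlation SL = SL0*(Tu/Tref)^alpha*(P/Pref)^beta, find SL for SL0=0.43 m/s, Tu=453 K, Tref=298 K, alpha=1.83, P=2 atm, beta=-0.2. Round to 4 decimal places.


SL = SL0 * (Tu/Tref)^alpha * (P/Pref)^beta
T ratio = 453/298 = 1.52013423
(T ratio)^alpha = 1.52013423^1.83 = 2.152008
(P/Pref)^beta = 2^(-0.2) = 0.870551
SL = 0.43 * 2.152008 * 0.870551 = 0.8056 m/s


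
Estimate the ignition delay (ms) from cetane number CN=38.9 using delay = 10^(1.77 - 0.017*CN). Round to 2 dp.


delay = 10^(1.77 - 0.017*CN)
Exponent = 1.77 - 0.017*38.9 = 1.1087
delay = 10^1.1087 = 12.84 ms


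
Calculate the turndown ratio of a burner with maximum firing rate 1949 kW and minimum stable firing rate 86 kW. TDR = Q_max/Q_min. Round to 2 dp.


TDR = Q_max / Q_min
TDR = 1949 / 86 = 22.66


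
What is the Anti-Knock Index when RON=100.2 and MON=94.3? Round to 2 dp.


AKI = (RON + MON) / 2
AKI = (100.2 + 94.3) / 2
AKI = 194.5 / 2 = 97.25


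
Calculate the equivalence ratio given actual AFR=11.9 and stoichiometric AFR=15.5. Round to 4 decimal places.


phi = AFR_stoich / AFR_actual
phi = 15.5 / 11.9 = 1.3025


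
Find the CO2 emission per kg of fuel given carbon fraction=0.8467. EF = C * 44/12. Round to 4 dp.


EF = C_frac * (M_CO2 / M_C)
EF = 0.8467 * (44/12)
EF = 0.8467 * 3.666667 = 3.1046 kg_CO2/kg_fuel


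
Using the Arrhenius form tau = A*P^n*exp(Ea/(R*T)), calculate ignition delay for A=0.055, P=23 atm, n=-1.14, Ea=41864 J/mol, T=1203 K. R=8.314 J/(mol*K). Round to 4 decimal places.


tau = A * P^n * exp(Ea/(R*T))
P^n = 23^(-1.14) = 0.02803046
Ea/(R*T) = 41864/(8.314*1203) = 4.185671
exp(Ea/(R*T)) = 65.737587
tau = 0.055 * 0.02803046 * 65.737587 = 0.1013 ms


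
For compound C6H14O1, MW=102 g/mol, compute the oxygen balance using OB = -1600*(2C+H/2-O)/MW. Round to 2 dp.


OB = -1600 * (2C + H/2 - O) / MW
Inner = 2*6 + 14/2 - 1 = 18.00
OB = -1600 * 18.00 / 102 = -282.35%


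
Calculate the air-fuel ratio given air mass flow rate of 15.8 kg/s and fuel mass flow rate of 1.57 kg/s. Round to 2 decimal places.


AFR = m_air / m_fuel
AFR = 15.8 / 1.57 = 10.06


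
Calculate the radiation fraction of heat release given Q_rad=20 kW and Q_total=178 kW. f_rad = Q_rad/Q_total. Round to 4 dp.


f_rad = Q_rad / Q_total
f_rad = 20 / 178 = 0.1124


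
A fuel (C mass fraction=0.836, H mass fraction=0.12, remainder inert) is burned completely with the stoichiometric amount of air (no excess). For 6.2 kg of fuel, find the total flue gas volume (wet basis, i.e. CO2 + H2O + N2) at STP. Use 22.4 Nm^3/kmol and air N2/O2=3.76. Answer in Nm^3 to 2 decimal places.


Per kg fuel: CO2 = (C/12 kmol)*22.4 = (0.836/12)*22.4 = 1.56053 Nm^3
Per kg fuel: H2O = (H/2 kmol)*22.4 = (0.12/2)*22.4 = 1.34400 Nm^3
O2 needed per kg fuel = C/12 + H/4 = 0.836/12 + 0.12/4 = 0.09966667 kmol
Per kg fuel: N2 = O2*3.76*22.4 = 0.09966667*3.76*22.4 = 8.39433 Nm^3
Total per kg = 1.56053 + 1.34400 + 8.39433 = 11.29886 Nm^3
Total = 11.29886 * 6.2 = 70.05 Nm^3


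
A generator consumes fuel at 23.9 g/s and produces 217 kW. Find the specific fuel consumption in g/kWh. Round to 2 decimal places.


SFC = (mf / BP) * 3600
Rate = 23.9 / 217 = 0.110138 g/(s*kW)
SFC = 0.110138 * 3600 = 396.50 g/kWh


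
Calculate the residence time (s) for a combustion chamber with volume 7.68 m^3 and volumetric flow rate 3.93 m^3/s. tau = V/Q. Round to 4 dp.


tau = V / Q_flow
tau = 7.68 / 3.93 = 1.9542 s


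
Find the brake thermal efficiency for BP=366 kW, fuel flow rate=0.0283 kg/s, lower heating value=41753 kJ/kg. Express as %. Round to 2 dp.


eta_BTE = (BP / (mf * LHV)) * 100
Denominator = 0.0283 * 41753 = 1181.6099 kW
eta_BTE = (366 / 1181.6099) * 100 = 30.97%


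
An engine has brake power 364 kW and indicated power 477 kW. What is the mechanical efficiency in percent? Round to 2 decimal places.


eta_mech = (BP / IP) * 100
Ratio = 364 / 477 = 0.7631
eta_mech = 0.7631 * 100 = 76.31%


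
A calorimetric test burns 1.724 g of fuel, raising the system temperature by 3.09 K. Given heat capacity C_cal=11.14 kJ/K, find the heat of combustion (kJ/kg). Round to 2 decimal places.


Hc = C_cal * delta_T / m_fuel
Q_released = 11.14 * 3.09 = 34.4226 kJ
m_fuel = 1.724 g = 1.724/1000 kg = 0.001724 kg
Hc = 34.4226 / 0.001724 = 19966.71 kJ/kg


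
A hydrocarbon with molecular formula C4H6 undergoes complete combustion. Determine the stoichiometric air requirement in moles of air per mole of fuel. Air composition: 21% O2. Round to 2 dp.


Balanced combustion: C4H6 + 5.5 O2 -> 4 CO2 + 3 H2O
O2 needed = C + H/4 = 4 + 6/4 = 5.50 moles
Air moles = O2 / 0.21 = 5.50 / 0.21 = 26.19 moles air


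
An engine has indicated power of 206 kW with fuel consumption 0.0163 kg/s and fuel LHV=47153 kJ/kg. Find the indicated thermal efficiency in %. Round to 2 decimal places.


eta_ith = (IP / (mf * LHV)) * 100
Denominator = 0.0163 * 47153 = 768.5939 kW
eta_ith = (206 / 768.5939) * 100 = 26.80%


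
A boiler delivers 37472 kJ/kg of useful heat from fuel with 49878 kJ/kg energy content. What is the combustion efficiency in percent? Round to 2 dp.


Efficiency = (Q_useful / Q_fuel) * 100
Efficiency = (37472 / 49878) * 100
Efficiency = 0.7513 * 100 = 75.13%


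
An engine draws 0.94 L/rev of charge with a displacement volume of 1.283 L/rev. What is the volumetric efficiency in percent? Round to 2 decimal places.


eta_v = (V_actual / V_disp) * 100
Ratio = 0.94 / 1.283 = 0.7327
eta_v = 0.7327 * 100 = 73.27%


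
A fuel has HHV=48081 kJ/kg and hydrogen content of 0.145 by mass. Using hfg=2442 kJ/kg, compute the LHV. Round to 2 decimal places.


LHV = HHV - hfg * 9 * H
Water correction = 2442 * 9 * 0.145 = 3186.810 kJ/kg
LHV = 48081 - 3186.810 = 44894.19 kJ/kg


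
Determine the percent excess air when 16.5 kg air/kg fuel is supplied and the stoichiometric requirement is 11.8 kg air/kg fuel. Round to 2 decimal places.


Excess air = actual - stoichiometric = 16.5 - 11.8 = 4.70 kg/kg fuel
Excess air % = (excess / stoich) * 100 = (4.70 / 11.8) * 100 = 39.83%


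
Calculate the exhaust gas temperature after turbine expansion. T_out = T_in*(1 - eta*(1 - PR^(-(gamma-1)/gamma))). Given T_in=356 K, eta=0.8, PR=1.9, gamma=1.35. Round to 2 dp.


T_out = T_in * (1 - eta * (1 - PR^(-(gamma-1)/gamma)))
Exponent = -(1.35-1)/1.35 = -0.25925926
PR^exp = 1.9^(-0.25925926) = 0.84670193
Factor = 1 - 0.8*(1 - 0.84670193) = 0.87736154
T_out = 356 * 0.87736154 = 312.34 K


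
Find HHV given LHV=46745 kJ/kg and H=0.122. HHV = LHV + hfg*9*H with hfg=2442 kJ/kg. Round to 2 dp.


HHV = LHV + hfg * 9 * H
Water addition = 2442 * 9 * 0.122 = 2681.316 kJ/kg
HHV = 46745 + 2681.316 = 49426.32 kJ/kg


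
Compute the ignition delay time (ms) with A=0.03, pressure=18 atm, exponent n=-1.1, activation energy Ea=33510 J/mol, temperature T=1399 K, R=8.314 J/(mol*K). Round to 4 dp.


tau = A * P^n * exp(Ea/(R*T))
P^n = 18^(-1.1) = 0.04161024
Ea/(R*T) = 33510/(8.314*1399) = 2.881023
exp(Ea/(R*T)) = 17.832503
tau = 0.03 * 0.04161024 * 17.832503 = 0.0223 ms


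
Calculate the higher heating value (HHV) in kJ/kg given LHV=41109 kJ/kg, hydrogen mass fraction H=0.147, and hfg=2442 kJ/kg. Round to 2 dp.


HHV = LHV + hfg * 9 * H
Water addition = 2442 * 9 * 0.147 = 3230.766 kJ/kg
HHV = 41109 + 3230.766 = 44339.77 kJ/kg


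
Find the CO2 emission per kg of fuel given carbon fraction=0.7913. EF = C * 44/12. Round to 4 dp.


EF = C_frac * (M_CO2 / M_C)
EF = 0.7913 * (44/12)
EF = 0.7913 * 3.666667 = 2.9014 kg_CO2/kg_fuel


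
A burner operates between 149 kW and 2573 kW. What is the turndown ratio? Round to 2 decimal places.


TDR = Q_max / Q_min
TDR = 2573 / 149 = 17.27


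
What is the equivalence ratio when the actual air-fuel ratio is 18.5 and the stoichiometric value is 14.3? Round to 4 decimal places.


phi = AFR_stoich / AFR_actual
phi = 14.3 / 18.5 = 0.7730


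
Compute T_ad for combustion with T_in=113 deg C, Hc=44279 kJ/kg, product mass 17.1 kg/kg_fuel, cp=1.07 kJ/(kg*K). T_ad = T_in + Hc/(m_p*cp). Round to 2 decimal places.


T_ad = T_in + Hc / (m_p * cp)
Denominator = 17.1 * 1.07 = 18.2970
Temperature rise = 44279 / 18.2970 = 2420.01 K
T_ad = 113 + 2420.01 = 2533.01 deg C


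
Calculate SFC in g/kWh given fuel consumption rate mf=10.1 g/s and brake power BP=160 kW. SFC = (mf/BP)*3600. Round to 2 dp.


SFC = (mf / BP) * 3600
Rate = 10.1 / 160 = 0.063125 g/(s*kW)
SFC = 0.063125 * 3600 = 227.25 g/kWh


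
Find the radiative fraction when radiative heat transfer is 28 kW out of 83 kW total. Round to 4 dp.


f_rad = Q_rad / Q_total
f_rad = 28 / 83 = 0.3373


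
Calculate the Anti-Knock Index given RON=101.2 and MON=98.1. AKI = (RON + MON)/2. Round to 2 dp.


AKI = (RON + MON) / 2
AKI = (101.2 + 98.1) / 2
AKI = 199.3 / 2 = 99.65


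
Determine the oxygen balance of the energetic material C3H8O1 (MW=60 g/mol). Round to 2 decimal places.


OB = -1600 * (2C + H/2 - O) / MW
Inner = 2*3 + 8/2 - 1 = 9.00
OB = -1600 * 9.00 / 60 = -240.00%


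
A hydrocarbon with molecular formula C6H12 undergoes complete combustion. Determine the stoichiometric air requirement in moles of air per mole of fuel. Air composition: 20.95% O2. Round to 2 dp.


Balanced combustion: C6H12 + 9 O2 -> 6 CO2 + 6 H2O
O2 needed = C + H/4 = 6 + 12/4 = 9.00 moles
Air moles = O2 / 0.2095 = 9.00 / 0.2095 = 42.96 moles air


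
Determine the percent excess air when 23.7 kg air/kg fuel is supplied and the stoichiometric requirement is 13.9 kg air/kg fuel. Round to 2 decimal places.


Excess air = actual - stoichiometric = 23.7 - 13.9 = 9.80 kg/kg fuel
Excess air % = (excess / stoich) * 100 = (9.80 / 13.9) * 100 = 70.50%


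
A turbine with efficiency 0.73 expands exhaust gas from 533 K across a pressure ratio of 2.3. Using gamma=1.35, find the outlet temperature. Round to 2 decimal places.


T_out = T_in * (1 - eta * (1 - PR^(-(gamma-1)/gamma)))
Exponent = -(1.35-1)/1.35 = -0.25925926
PR^exp = 2.3^(-0.25925926) = 0.80578413
Factor = 1 - 0.73*(1 - 0.80578413) = 0.85822241
T_out = 533 * 0.85822241 = 457.43 K


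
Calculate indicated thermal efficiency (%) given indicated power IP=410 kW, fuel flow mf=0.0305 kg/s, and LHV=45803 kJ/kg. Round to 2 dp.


eta_ith = (IP / (mf * LHV)) * 100
Denominator = 0.0305 * 45803 = 1396.9915 kW
eta_ith = (410 / 1396.9915) * 100 = 29.35%


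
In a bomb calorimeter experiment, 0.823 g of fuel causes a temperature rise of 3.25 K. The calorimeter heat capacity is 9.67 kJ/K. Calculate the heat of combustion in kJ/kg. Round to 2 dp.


Hc = C_cal * delta_T / m_fuel
Q_released = 9.67 * 3.25 = 31.4275 kJ
m_fuel = 0.823 g = 0.823/1000 kg = 0.000823 kg
Hc = 31.4275 / 0.000823 = 38186.51 kJ/kg


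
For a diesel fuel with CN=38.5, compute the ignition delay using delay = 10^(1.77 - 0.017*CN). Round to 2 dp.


delay = 10^(1.77 - 0.017*CN)
Exponent = 1.77 - 0.017*38.5 = 1.1155
delay = 10^1.1155 = 13.05 ms


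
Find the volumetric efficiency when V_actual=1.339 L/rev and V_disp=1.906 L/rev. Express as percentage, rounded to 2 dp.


eta_v = (V_actual / V_disp) * 100
Ratio = 1.339 / 1.906 = 0.7025
eta_v = 0.7025 * 100 = 70.25%


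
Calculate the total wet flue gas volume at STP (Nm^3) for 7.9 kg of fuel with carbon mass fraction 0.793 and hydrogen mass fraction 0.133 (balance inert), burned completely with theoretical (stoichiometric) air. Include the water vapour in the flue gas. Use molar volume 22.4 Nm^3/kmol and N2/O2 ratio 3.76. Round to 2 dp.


Per kg fuel: CO2 = (C/12 kmol)*22.4 = (0.793/12)*22.4 = 1.48027 Nm^3
Per kg fuel: H2O = (H/2 kmol)*22.4 = (0.133/2)*22.4 = 1.48960 Nm^3
O2 needed per kg fuel = C/12 + H/4 = 0.793/12 + 0.133/4 = 0.09933333 kmol
Per kg fuel: N2 = O2*3.76*22.4 = 0.09933333*3.76*22.4 = 8.36625 Nm^3
Total per kg = 1.48027 + 1.48960 + 8.36625 = 11.33612 Nm^3
Total = 11.33612 * 7.9 = 89.56 Nm^3


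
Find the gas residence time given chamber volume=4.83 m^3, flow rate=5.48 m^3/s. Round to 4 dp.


tau = V / Q_flow
tau = 4.83 / 5.48 = 0.8814 s


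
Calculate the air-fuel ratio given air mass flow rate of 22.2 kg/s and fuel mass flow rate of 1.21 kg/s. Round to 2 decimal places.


AFR = m_air / m_fuel
AFR = 22.2 / 1.21 = 18.35


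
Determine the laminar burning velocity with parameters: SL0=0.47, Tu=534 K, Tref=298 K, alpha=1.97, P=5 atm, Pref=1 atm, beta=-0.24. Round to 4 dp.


SL = SL0 * (Tu/Tref)^alpha * (P/Pref)^beta
T ratio = 534/298 = 1.79194631
(T ratio)^alpha = 1.79194631^1.97 = 3.155370
(P/Pref)^beta = 5^(-0.24) = 0.679590
SL = 0.47 * 3.155370 * 0.679590 = 1.0078 m/s


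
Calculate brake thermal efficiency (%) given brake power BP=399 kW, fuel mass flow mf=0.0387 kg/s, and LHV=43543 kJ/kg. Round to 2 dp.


eta_BTE = (BP / (mf * LHV)) * 100
Denominator = 0.0387 * 43543 = 1685.1141 kW
eta_BTE = (399 / 1685.1141) * 100 = 23.68%
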